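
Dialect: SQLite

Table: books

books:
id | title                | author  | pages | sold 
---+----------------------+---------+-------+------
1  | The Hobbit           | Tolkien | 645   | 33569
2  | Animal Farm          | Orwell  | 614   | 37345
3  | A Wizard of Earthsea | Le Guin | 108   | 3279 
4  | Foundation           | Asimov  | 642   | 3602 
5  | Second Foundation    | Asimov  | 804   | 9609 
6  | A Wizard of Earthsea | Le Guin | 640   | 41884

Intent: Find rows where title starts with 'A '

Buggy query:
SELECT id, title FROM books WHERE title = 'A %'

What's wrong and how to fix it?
Bug: '=' compares the literal string including the % character; pattern matching needs LIKE

Fix: Use LIKE for wildcard pattern matching

Corrected query:
SELECT id, title FROM books WHERE title LIKE 'A %'

Result:
id | title               
---+---------------------
3  | A Wizard of Earthsea
6  | A Wizard of Earthsea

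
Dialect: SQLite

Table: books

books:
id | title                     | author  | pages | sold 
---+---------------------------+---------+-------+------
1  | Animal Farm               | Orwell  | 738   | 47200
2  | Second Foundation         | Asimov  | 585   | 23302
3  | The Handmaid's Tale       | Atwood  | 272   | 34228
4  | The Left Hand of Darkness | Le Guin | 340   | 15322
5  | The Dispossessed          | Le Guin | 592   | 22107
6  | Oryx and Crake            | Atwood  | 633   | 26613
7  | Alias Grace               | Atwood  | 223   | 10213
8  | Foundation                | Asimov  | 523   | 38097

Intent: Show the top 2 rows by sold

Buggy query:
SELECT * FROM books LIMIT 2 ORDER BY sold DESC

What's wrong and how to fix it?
Bug: LIMIT must come after ORDER BY

Fix: Sort with ORDER BY, then apply LIMIT

Corrected query:
SELECT * FROM books ORDER BY sold DESC LIMIT 2

Result:
id | title       | author | pages | sold 
---+-------------+--------+-------+------
1  | Animal Farm | Orwell | 738   | 47200
8  | Foundation  | Asimov | 523   | 38097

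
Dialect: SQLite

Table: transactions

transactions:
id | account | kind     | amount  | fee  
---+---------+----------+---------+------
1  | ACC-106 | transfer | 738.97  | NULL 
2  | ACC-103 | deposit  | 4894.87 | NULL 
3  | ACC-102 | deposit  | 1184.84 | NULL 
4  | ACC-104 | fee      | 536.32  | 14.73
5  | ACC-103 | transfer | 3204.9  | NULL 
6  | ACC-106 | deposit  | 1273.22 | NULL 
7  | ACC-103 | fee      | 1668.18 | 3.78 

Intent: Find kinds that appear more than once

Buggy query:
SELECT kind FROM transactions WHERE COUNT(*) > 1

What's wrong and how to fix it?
Bug: COUNT(*) is an aggregate and cannot be used in WHERE

Fix: GROUP BY kind, then filter groups with HAVING COUNT(*) > 1

Corrected query:
SELECT kind FROM transactions GROUP BY kind HAVING COUNT(*) > 1

Result:
kind    
--------
deposit 
fee     
transfer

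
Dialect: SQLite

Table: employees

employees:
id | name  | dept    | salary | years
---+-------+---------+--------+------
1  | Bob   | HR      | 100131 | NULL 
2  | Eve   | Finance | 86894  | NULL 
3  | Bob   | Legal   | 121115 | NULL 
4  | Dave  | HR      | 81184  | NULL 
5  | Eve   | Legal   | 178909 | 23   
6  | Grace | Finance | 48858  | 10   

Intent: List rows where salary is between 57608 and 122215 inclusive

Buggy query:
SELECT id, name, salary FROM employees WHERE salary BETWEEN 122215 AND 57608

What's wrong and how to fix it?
Bug: The bounds are reversed; BETWEEN a AND b requires a <= b to match anything

Fix: Swap the bounds so the smaller value comes first

Corrected query:
SELECT id, name, salary FROM employees WHERE salary BETWEEN 57608 AND 122215

Result:
id | name | salary
---+------+-------
1  | Bob  | 100131
2  | Eve  | 86894 
3  | Bob  | 121115
4  | Dave | 81184 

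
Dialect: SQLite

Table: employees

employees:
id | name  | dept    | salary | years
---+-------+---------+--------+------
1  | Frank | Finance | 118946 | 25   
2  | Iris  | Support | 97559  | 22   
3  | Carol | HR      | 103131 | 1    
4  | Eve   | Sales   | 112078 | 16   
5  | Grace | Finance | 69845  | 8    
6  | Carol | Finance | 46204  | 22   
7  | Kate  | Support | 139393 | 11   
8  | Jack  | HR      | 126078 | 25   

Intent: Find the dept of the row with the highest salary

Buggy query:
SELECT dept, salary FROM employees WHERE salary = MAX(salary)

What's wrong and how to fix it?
Bug: WHERE is evaluated per row; an aggregate over the whole table isn't defined there

Fix: Use a subquery: WHERE salary = (SELECT MAX(salary) FROM employees)

Corrected query:
SELECT dept, salary FROM employees WHERE salary = (SELECT MAX(salary) FROM employees)

Result:
dept    | salary
--------+-------
Support | 139393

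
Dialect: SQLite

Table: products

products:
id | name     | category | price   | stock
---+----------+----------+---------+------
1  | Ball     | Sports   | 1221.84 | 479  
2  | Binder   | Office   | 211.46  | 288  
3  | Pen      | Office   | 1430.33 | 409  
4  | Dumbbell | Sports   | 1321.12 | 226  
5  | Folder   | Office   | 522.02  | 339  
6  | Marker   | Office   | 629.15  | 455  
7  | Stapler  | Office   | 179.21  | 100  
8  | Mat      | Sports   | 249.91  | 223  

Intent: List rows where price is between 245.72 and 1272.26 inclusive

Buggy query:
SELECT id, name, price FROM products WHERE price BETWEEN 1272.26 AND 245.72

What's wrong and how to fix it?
Bug: BETWEEN expects the lower bound first; with 1272.26 AND 245.72 the range is empty

Fix: Swap the bounds so the smaller value comes first

Corrected query:
SELECT id, name, price FROM products WHERE price BETWEEN 245.72 AND 1272.26

Result:
id | name   | price  
---+--------+--------
1  | Ball   | 1221.84
5  | Folder | 522.02 
6  | Marker | 629.15 
8  | Mat    | 249.91 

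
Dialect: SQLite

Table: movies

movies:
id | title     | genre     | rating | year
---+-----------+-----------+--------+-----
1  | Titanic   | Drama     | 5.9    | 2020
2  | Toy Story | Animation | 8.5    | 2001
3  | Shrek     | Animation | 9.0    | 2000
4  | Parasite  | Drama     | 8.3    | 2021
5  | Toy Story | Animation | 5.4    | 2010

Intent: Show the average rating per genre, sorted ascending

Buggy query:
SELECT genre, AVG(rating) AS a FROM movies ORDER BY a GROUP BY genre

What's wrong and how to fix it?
Bug: ORDER BY appears before GROUP BY; SQL clause order requires GROUP BY first

Fix: Reorder: SELECT … FROM … GROUP BY … ORDER BY …

Corrected query:
SELECT genre, AVG(rating) AS a FROM movies GROUP BY genre ORDER BY a

Result:
genre     | a       
----------+---------
Drama     | 7.1     
Animation | 7.633333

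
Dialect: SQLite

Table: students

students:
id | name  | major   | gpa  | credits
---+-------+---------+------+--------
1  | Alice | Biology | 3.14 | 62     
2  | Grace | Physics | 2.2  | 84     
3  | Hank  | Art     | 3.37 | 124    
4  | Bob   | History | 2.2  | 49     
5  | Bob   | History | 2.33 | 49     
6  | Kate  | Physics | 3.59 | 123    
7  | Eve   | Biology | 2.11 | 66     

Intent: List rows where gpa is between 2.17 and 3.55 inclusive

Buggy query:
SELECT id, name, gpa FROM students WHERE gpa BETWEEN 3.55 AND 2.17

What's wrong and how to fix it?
Bug: The bounds are reversed; BETWEEN a AND b requires a <= b to match anything

Fix: Swap the bounds so the smaller value comes first

Corrected query:
SELECT id, name, gpa FROM students WHERE gpa BETWEEN 2.17 AND 3.55

Result:
id | name  | gpa 
---+-------+-----
1  | Alice | 3.14
2  | Grace | 2.2 
3  | Hank  | 3.37
4  | Bob   | 2.2 
5  | Bob   | 2.33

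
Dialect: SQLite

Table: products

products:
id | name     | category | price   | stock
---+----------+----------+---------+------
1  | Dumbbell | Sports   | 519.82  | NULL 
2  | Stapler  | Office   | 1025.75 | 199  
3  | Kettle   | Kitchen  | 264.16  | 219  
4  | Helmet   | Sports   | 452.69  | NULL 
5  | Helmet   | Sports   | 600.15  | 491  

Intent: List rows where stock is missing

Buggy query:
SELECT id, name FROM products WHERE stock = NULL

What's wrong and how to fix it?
Bug: '= NULL' is always unknown in SQL three-valued logic, so no rows match

Fix: Use IS NULL to test for NULL

Corrected query:
SELECT id, name FROM products WHERE stock IS NULL

Result:
id | name    
---+---------
1  | Dumbbell
4  | Helmet  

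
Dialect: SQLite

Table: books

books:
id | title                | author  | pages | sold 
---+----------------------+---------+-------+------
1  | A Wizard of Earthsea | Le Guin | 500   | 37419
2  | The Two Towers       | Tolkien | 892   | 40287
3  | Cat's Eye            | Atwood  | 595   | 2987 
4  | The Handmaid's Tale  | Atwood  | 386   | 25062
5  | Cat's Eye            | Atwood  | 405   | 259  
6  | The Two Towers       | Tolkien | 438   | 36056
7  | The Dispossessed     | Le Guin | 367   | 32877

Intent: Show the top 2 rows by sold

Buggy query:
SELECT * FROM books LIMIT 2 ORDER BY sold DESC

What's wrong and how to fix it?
Bug: LIMIT must come after ORDER BY

Fix: Sort with ORDER BY, then apply LIMIT

Corrected query:
SELECT * FROM books ORDER BY sold DESC LIMIT 2

Result:
id | title                | author  | pages | sold 
---+----------------------+---------+-------+------
2  | The Two Towers       | Tolkien | 892   | 40287
1  | A Wizard of Earthsea | Le Guin | 500   | 37419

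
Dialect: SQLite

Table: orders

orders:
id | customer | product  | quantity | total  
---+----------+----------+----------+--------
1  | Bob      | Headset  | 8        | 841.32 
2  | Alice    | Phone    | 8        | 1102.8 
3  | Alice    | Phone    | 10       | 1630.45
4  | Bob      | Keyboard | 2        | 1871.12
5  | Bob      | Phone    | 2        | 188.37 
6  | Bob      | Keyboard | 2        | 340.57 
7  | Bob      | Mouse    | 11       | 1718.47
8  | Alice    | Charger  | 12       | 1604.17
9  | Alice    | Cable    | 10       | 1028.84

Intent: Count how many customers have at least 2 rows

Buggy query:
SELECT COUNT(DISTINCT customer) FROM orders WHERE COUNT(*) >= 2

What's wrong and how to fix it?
Bug: COUNT(*) cannot appear in WHERE; the per-group count doesn't exist yet

Fix: Use a subquery that GROUPs and filters with HAVING, then count its rows

Corrected query:
SELECT COUNT(*) FROM (SELECT customer FROM orders GROUP BY customer HAVING COUNT(*) >= 2)

Result:
COUNT(*)
--------
2       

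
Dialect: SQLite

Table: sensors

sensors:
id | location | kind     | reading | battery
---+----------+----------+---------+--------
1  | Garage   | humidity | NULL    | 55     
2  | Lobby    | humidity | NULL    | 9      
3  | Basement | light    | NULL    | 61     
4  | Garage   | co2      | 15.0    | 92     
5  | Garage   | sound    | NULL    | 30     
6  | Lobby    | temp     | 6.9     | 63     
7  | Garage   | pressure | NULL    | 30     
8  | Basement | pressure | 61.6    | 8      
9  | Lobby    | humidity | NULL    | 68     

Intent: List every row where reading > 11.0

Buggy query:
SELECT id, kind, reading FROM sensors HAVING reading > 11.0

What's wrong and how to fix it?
Bug: This is a non-aggregate query (no GROUP BY, no aggregates), so in SQLite the HAVING clause is invalid here; a row-level condition belongs in WHERE

Fix: Use WHERE for row-level filtering

Corrected query:
SELECT id, kind, reading FROM sensors WHERE reading > 11.0

Result:
id | kind     | reading
---+----------+--------
4  | co2      | 15     
8  | pressure | 61.6   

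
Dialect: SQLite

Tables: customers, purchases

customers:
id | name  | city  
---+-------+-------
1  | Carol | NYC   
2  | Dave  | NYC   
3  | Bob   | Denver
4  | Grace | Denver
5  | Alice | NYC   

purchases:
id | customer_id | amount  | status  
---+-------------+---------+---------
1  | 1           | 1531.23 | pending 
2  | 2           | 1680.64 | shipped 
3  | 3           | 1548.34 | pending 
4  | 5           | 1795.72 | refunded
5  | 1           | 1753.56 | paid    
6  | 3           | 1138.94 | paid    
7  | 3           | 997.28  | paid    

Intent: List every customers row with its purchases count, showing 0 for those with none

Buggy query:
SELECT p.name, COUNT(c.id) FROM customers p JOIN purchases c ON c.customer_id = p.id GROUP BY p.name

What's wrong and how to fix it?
Bug: INNER JOIN drops customers rows that have no matching purchases rows

Fix: Use LEFT JOIN so parents without children still appear (COUNT(c.id) gives 0)

Corrected query:
SELECT p.name, COUNT(c.id) FROM customers p LEFT JOIN purchases c ON c.customer_id = p.id GROUP BY p.name

Result:
name  | COUNT(c.id)
------+------------
Alice | 1          
Bob   | 3          
Carol | 2          
Dave  | 1          
Grace | 0          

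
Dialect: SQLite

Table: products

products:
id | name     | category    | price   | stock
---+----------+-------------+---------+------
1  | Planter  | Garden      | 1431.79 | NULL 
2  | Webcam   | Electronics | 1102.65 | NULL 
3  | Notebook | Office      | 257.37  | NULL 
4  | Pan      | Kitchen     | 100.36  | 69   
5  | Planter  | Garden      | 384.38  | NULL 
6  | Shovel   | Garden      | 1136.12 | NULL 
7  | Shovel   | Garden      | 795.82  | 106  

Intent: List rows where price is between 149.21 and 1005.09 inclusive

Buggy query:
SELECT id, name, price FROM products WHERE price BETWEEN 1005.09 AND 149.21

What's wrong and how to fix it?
Bug: BETWEEN expects the lower bound first; with 1005.09 AND 149.21 the range is empty

Fix: Write BETWEEN 149.21 AND 1005.09

Corrected query:
SELECT id, name, price FROM products WHERE price BETWEEN 149.21 AND 1005.09

Result:
id | name     | price 
---+----------+-------
3  | Notebook | 257.37
5  | Planter  | 384.38
7  | Shovel   | 795.82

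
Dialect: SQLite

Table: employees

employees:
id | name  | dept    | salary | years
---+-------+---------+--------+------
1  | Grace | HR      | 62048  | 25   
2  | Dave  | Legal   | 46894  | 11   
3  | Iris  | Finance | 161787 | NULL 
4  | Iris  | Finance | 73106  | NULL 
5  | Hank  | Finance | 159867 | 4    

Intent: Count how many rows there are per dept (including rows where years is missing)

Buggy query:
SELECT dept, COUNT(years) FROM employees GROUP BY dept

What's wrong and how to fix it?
Bug: COUNT(years) skips NULLs, so groups with missing years are undercounted

Fix: Use COUNT(*) to count all rows regardless of NULL

Corrected query:
SELECT dept, COUNT(*) FROM employees GROUP BY dept

Result:
dept    | COUNT(*)
--------+---------
Finance | 3       
HR      | 1       
Legal   | 1       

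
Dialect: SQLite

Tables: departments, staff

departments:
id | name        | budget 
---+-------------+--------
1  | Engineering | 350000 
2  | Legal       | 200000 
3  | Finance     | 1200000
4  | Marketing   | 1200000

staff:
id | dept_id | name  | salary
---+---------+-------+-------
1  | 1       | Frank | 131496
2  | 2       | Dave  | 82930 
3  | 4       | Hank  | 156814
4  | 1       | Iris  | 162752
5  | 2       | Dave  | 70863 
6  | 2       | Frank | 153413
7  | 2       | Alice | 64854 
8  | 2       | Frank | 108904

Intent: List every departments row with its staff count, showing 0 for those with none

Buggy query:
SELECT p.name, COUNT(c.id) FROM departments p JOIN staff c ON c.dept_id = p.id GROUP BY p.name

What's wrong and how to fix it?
Bug: INNER JOIN drops departments rows that have no matching staff rows

Fix: Switch to LEFT JOIN to retain unmatched parent rows

Corrected query:
SELECT p.name, COUNT(c.id) FROM departments p LEFT JOIN staff c ON c.dept_id = p.id GROUP BY p.name

Result:
name        | COUNT(c.id)
------------+------------
Engineering | 2          
Finance     | 0          
Legal       | 5          
Marketing   | 1          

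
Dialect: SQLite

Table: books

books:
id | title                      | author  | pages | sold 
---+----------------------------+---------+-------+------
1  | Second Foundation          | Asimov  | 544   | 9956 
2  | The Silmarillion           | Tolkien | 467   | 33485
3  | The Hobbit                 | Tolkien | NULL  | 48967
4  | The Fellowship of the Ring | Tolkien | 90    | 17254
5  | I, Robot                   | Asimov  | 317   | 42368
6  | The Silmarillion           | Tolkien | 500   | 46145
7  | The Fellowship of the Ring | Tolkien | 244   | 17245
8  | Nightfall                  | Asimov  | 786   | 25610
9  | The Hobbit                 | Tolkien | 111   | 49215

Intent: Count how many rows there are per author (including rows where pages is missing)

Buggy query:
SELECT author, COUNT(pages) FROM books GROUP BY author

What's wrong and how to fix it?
Bug: COUNT(column) counts non-NULL values only; rows with NULL pages aren't counted

Fix: Replace COUNT(pages) with COUNT(*)

Corrected query:
SELECT author, COUNT(*) FROM books GROUP BY author

Result:
author  | COUNT(*)
--------+---------
Asimov  | 3       
Tolkien | 6       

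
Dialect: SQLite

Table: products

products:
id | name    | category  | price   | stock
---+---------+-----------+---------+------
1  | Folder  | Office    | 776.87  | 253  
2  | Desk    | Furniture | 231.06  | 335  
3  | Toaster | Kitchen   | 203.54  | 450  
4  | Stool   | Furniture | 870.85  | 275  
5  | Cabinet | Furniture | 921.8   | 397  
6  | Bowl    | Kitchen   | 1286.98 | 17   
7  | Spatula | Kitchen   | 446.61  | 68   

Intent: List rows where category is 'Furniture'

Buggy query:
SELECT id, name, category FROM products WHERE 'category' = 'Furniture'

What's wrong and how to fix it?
Bug: 'category' in single quotes is a string literal, not the column; the comparison is literal-vs-literal and never true

Fix: Remove the quotes around the column name (or use double quotes for an identifier)

Corrected query:
SELECT id, name, category FROM products WHERE category = 'Furniture'

Result:
id | name    | category 
---+---------+----------
2  | Desk    | Furniture
4  | Stool   | Furniture
5  | Cabinet | Furniture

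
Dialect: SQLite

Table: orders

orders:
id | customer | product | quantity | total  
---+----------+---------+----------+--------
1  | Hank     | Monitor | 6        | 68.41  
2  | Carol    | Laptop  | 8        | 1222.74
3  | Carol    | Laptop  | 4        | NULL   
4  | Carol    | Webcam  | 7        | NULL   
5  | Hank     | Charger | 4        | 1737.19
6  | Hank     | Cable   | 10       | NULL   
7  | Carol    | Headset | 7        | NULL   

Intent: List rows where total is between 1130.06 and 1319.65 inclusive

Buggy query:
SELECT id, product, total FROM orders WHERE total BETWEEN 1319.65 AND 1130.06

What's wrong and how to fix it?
Bug: BETWEEN expects the lower bound first; with 1319.65 AND 1130.06 the range is empty

Fix: Write BETWEEN 1130.06 AND 1319.65

Corrected query:
SELECT id, product, total FROM orders WHERE total BETWEEN 1130.06 AND 1319.65

Result:
id | product | total  
---+---------+--------
2  | Laptop  | 1222.74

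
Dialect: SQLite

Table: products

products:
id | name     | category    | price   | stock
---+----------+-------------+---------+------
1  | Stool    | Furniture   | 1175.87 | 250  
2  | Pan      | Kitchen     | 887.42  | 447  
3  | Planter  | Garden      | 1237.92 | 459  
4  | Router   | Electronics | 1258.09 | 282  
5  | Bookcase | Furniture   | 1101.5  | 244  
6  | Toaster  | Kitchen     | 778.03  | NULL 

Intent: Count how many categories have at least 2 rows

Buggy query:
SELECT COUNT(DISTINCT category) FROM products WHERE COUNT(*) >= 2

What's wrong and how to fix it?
Bug: COUNT(*) cannot appear in WHERE; the per-group count doesn't exist yet

Fix: Group first with HAVING COUNT(*) >= 2, then COUNT the resulting groups

Corrected query:
SELECT COUNT(*) FROM (SELECT category FROM products GROUP BY category HAVING COUNT(*) >= 2)

Result:
COUNT(*)
--------
2       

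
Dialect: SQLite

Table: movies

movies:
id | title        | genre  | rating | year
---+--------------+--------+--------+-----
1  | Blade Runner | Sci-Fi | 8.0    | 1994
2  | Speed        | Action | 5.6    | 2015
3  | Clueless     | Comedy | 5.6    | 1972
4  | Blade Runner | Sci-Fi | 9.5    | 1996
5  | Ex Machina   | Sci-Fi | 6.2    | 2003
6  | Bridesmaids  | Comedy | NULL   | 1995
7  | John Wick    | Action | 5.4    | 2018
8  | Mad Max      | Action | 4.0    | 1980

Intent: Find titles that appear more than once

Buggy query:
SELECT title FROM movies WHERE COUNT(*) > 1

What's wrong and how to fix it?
Bug: COUNT(*) is an aggregate and cannot be used in WHERE

Fix: GROUP BY title, then filter groups with HAVING COUNT(*) > 1

Corrected query:
SELECT title FROM movies GROUP BY title HAVING COUNT(*) > 1

Result:
title       
------------
Blade Runner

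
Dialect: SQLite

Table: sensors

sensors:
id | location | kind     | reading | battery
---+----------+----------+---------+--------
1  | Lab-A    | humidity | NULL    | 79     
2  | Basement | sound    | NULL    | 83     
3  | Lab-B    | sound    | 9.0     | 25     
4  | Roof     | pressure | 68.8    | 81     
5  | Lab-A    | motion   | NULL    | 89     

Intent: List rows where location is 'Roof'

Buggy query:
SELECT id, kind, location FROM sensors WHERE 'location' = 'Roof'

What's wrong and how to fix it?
Bug: Single quotes denote string literals in SQL; the column name is being compared as a constant string

Fix: Remove the quotes around the column name (or use double quotes for an identifier)

Corrected query:
SELECT id, kind, location FROM sensors WHERE location = 'Roof'

Result:
id | kind     | location
---+----------+---------
4  | pressure | Roof    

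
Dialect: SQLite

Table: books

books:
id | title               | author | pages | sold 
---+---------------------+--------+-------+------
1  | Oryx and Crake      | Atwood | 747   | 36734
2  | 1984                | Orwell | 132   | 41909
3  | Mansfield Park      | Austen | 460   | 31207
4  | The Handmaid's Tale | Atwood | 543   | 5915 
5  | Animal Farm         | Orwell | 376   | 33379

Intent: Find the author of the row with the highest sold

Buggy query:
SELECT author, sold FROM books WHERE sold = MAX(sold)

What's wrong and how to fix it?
Bug: MAX(sold) is an aggregate and cannot be used directly in WHERE

Fix: Wrap MAX in a scalar subquery so WHERE compares against a single value

Corrected query:
SELECT author, sold FROM books WHERE sold = (SELECT MAX(sold) FROM books)

Result:
author | sold 
-------+------
Orwell | 41909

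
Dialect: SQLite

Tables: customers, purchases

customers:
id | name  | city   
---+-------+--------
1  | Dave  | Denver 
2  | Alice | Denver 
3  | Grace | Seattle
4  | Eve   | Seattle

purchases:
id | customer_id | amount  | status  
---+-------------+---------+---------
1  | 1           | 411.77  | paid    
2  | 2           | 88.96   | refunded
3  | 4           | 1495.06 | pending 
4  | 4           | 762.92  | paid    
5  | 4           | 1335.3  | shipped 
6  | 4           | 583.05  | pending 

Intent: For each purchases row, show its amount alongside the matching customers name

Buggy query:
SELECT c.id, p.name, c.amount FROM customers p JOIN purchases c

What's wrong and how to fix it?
Bug: JOIN with no ON clause produces a cartesian product; every purchases row pairs with every customers row

Fix: Add ON c.customer_id = p.id to the JOIN

Corrected query:
SELECT c.id, p.name, c.amount FROM customers p JOIN purchases c ON c.customer_id = p.id

Result:
id | name  | amount 
---+-------+--------
1  | Dave  | 411.77 
2  | Alice | 88.96  
3  | Eve   | 1495.06
4  | Eve   | 762.92 
5  | Eve   | 1335.3 
6  | Eve   | 583.05 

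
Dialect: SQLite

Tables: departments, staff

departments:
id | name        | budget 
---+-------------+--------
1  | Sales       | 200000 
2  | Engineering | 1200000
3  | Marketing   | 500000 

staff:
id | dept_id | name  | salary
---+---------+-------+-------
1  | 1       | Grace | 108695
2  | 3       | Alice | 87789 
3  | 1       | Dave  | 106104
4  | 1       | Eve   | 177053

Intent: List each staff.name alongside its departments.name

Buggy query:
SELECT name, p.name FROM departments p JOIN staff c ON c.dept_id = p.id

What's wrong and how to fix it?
Bug: Both tables have a 'name' column; the unqualified reference is ambiguous

Fix: Qualify the column with its table alias (c.name)

Corrected query:
SELECT c.name, p.name FROM departments p JOIN staff c ON c.dept_id = p.id

Result:
name  | name     
------+----------
Grace | Sales    
Alice | Marketing
Dave  | Sales    
Eve   | Sales    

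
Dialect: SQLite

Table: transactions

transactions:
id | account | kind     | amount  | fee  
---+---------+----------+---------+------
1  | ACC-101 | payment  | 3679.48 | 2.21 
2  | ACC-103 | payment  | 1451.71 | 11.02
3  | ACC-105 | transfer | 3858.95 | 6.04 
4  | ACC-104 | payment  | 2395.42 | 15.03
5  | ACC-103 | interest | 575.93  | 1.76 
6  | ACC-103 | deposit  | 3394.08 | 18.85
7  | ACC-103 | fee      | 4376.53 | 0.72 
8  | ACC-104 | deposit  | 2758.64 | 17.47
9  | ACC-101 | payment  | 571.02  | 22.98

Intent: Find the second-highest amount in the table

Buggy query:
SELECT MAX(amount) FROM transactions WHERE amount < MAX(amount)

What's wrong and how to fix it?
Bug: MAX(amount) on the right of the comparison is an aggregate-in-WHERE error

Fix: Put the inner MAX in a scalar subquery

Corrected query:
SELECT MAX(amount) FROM transactions WHERE amount < (SELECT MAX(amount) FROM transactions)

Result:
MAX(amount)
-----------
3858.95    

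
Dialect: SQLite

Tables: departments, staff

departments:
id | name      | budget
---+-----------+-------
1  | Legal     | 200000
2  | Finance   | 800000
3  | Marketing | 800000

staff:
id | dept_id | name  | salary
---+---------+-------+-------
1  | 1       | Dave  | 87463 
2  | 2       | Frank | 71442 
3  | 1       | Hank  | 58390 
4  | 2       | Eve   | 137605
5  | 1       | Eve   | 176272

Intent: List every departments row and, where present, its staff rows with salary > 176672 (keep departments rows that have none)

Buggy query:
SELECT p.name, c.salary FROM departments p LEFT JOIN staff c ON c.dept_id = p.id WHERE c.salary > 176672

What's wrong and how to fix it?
Bug: A WHERE condition on the right-hand table after LEFT JOIN drops unmatched parents

Fix: Put 'c.salary > 176672' in the JOIN's ON clause instead of WHERE

Corrected query:
SELECT p.name, c.salary FROM departments p LEFT JOIN staff c ON c.dept_id = p.id AND c.salary > 176672

Result:
name      | salary
----------+-------
Legal     | NULL  
Finance   | NULL  
Marketing | NULL  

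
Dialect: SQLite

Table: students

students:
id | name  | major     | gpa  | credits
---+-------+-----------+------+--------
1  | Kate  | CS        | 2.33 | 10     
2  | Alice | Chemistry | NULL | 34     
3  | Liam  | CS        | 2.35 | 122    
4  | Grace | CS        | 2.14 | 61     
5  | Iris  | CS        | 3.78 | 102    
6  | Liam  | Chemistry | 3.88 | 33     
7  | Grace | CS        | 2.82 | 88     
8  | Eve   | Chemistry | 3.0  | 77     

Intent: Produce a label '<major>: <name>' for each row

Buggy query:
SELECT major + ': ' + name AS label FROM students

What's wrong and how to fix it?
Bug: '+' is numeric addition; on text columns SQLite converts them to 0 instead of concatenating

Fix: Use the || operator for string concatenation

Corrected query:
SELECT major || ': ' || name AS label FROM students

Result:
label           
----------------
CS: Kate        
Chemistry: Alice
CS: Liam        
CS: Grace       
CS: Iris        
Chemistry: Liam 
CS: Grace       
Chemistry: Eve  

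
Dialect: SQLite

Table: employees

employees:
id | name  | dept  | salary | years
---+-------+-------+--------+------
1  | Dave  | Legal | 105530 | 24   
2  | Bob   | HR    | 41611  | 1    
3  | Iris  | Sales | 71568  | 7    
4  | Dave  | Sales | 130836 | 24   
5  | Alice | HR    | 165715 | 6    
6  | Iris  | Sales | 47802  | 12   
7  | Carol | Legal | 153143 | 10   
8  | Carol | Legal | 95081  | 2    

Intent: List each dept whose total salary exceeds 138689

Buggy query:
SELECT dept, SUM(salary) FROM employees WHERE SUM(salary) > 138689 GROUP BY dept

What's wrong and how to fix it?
Bug: WHERE runs before GROUP BY, so aggregates aren't available there

Fix: Use HAVING (which filters groups after aggregation) instead of WHERE

Corrected query:
SELECT dept, SUM(salary) FROM employees GROUP BY dept HAVING SUM(salary) > 138689

Result:
dept  | SUM(salary)
------+------------
HR    | 207326     
Legal | 353754     
Sales | 250206     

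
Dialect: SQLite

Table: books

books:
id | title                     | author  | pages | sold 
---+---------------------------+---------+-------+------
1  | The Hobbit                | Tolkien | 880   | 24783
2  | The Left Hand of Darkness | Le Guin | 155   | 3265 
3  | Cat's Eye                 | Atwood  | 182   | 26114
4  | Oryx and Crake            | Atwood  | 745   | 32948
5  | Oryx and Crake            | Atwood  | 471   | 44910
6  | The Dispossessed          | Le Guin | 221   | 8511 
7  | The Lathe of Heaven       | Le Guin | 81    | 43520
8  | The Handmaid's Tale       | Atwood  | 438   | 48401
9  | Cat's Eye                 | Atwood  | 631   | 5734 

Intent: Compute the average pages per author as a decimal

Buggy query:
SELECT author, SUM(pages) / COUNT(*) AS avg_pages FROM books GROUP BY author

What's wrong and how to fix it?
Bug: SUM(pages) and COUNT(*) are both integers; the division truncates the fractional part

Fix: Multiply by 1.0 (or CAST to REAL) to force floating-point division

Corrected query:
SELECT author, SUM(pages) * 1.0 / COUNT(*) AS avg_pages FROM books GROUP BY author

Result:
author  | avg_pages 
--------+-----------
Atwood  | 493.4     
Le Guin | 152.333333
Tolkien | 880       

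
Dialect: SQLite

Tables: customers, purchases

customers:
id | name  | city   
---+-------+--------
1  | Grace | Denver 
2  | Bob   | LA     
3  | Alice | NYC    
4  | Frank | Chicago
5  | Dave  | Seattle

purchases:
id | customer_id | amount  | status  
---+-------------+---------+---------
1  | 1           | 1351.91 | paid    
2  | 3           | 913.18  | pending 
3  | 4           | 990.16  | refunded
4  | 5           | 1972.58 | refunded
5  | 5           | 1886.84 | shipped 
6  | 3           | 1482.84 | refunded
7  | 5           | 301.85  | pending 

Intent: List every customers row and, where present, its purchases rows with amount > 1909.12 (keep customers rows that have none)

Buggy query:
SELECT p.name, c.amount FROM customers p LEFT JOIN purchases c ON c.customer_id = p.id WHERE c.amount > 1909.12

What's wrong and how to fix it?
Bug: Filtering c.amount in WHERE discards the NULL rows produced by LEFT JOIN, turning it into an inner join

Fix: Put 'c.amount > 1909.12' in the JOIN's ON clause instead of WHERE

Corrected query:
SELECT p.name, c.amount FROM customers p LEFT JOIN purchases c ON c.customer_id = p.id AND c.amount > 1909.12

Result:
name  | amount 
------+--------
Grace | NULL   
Bob   | NULL   
Alice | NULL   
Frank | NULL   
Dave  | 1972.58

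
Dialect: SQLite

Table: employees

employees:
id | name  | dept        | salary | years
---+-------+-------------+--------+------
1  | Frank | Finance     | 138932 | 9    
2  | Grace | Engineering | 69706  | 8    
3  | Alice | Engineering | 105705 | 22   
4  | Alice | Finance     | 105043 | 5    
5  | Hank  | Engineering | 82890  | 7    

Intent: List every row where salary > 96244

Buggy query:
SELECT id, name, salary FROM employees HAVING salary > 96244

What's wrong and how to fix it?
Bug: HAVING filters the output of aggregation, but this query has no GROUP BY and no aggregate functions, so SQLite rejects it (HAVING clause on a non-aggregate query); the condition here is per row

Fix: Use WHERE for row-level filtering

Corrected query:
SELECT id, name, salary FROM employees WHERE salary > 96244

Result:
id | name  | salary
---+-------+-------
1  | Frank | 138932
3  | Alice | 105705
4  | Alice | 105043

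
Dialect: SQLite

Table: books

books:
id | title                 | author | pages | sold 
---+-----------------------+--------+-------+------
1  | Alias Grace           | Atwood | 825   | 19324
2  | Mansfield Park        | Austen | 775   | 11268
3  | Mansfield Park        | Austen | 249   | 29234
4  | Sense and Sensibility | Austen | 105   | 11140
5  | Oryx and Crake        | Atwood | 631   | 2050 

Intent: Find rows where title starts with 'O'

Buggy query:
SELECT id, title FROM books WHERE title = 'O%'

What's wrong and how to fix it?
Bug: '=' compares the literal string including the % character; pattern matching needs LIKE

Fix: Use LIKE for wildcard pattern matching

Corrected query:
SELECT id, title FROM books WHERE title LIKE 'O%'

Result:
id | title         
---+---------------
5  | Oryx and Crake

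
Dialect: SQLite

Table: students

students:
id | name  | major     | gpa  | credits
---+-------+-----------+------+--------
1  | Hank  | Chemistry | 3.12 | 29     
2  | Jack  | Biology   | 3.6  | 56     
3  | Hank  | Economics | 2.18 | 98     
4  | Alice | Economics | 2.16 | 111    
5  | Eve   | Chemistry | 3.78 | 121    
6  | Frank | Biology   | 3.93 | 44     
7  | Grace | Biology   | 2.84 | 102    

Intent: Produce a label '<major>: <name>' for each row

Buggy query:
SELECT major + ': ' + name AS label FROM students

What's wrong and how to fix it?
Bug: SQLite uses || for string concatenation; + coerces text to numbers (yielding 0)

Fix: Use the || operator for string concatenation

Corrected query:
SELECT major || ': ' || name AS label FROM students

Result:
label           
----------------
Chemistry: Hank 
Biology: Jack   
Economics: Hank 
Economics: Alice
Chemistry: Eve  
Biology: Frank  
Biology: Grace  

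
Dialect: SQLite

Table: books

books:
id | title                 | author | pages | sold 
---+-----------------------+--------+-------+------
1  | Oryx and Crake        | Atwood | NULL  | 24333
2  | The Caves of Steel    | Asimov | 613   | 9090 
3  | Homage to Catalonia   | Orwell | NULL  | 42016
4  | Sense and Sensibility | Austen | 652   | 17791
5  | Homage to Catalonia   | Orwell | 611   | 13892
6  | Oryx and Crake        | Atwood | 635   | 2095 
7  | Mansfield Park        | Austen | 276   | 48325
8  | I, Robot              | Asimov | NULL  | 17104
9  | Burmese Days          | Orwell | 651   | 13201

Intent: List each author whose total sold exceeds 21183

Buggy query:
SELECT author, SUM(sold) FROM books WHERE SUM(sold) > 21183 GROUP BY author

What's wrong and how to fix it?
Bug: SUM(sold) is an aggregate, but WHERE filters rows before aggregation

Fix: Use HAVING (which filters groups after aggregation) instead of WHERE

Corrected query:
SELECT author, SUM(sold) FROM books GROUP BY author HAVING SUM(sold) > 21183

Result:
author | SUM(sold)
-------+----------
Asimov | 26194    
Atwood | 26428    
Austen | 66116    
Orwell | 69109    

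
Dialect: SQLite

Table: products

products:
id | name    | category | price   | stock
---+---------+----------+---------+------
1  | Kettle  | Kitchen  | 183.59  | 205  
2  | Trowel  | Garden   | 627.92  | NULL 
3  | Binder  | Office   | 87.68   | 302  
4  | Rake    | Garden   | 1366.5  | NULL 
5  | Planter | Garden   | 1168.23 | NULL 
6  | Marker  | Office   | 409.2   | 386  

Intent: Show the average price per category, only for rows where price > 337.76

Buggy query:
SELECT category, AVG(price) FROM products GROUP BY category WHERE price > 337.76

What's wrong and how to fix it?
Bug: Row-level WHERE must come before GROUP BY in the clause order

Fix: Place WHERE between FROM and GROUP BY

Corrected query:
SELECT category, AVG(price) FROM products WHERE price > 337.76 GROUP BY category

Result:
category | AVG(price) 
---------+------------
Garden   | 1054.216667
Office   | 409.2      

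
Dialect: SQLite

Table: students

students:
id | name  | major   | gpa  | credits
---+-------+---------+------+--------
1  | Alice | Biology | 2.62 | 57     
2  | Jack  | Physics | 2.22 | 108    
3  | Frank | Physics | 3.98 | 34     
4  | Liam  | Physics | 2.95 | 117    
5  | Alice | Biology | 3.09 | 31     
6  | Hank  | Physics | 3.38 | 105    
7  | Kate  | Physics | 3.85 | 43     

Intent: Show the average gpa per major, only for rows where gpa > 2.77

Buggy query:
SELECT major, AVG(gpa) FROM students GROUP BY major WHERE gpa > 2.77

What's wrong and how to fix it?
Bug: Row-level WHERE must come before GROUP BY in the clause order

Fix: Move the WHERE clause before GROUP BY

Corrected query:
SELECT major, AVG(gpa) FROM students WHERE gpa > 2.77 GROUP BY major

Result:
major   | AVG(gpa)
--------+---------
Biology | 3.09    
Physics | 3.54    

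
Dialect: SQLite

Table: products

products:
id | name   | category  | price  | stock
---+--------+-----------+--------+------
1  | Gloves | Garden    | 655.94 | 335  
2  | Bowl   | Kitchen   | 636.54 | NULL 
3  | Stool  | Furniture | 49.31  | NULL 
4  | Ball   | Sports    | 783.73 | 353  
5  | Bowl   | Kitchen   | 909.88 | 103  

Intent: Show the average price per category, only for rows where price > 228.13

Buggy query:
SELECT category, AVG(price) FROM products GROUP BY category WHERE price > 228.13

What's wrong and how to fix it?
Bug: Row-level WHERE must come before GROUP BY in the clause order

Fix: Place WHERE between FROM and GROUP BY

Corrected query:
SELECT category, AVG(price) FROM products WHERE price > 228.13 GROUP BY category

Result:
category | AVG(price)
---------+-----------
Garden   | 655.94    
Kitchen  | 773.21    
Sports   | 783.73    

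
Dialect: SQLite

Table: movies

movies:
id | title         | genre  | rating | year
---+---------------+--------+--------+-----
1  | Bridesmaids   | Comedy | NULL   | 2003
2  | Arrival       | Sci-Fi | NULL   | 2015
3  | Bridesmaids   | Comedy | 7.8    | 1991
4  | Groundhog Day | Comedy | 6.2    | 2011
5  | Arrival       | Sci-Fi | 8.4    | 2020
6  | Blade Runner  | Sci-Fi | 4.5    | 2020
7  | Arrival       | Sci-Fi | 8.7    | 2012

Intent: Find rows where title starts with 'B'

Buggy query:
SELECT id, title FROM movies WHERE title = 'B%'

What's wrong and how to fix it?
Bug: '=' compares the literal string including the % character; pattern matching needs LIKE

Fix: Replace '=' with LIKE so 'B%' is treated as a pattern

Corrected query:
SELECT id, title FROM movies WHERE title LIKE 'B%'

Result:
id | title       
---+-------------
1  | Bridesmaids 
3  | Bridesmaids 
6  | Blade Runner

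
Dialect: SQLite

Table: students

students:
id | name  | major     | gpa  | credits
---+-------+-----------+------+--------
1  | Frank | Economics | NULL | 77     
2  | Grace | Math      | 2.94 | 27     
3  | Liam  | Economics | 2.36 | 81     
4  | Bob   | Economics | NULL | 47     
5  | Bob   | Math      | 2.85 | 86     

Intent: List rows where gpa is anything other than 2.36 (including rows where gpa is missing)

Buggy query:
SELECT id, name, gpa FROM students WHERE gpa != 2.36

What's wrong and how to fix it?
Bug: 'gpa != 2.36' is unknown when gpa is NULL, so NULL rows are silently excluded

Fix: Add an explicit OR gpa IS NULL to include the missing-value rows

Corrected query:
SELECT id, name, gpa FROM students WHERE gpa != 2.36 OR gpa IS NULL

Result:
id | name  | gpa 
---+-------+-----
1  | Frank | NULL
2  | Grace | 2.94
4  | Bob   | NULL
5  | Bob   | 2.85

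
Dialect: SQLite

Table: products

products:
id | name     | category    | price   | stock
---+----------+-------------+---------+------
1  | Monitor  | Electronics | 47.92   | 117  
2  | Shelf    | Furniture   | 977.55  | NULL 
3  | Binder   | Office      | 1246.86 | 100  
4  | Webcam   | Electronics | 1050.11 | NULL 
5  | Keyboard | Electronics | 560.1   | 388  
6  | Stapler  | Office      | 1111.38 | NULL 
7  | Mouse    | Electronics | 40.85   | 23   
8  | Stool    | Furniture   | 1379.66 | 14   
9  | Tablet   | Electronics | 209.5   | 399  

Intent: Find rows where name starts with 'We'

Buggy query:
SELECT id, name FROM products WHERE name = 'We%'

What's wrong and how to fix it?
Bug: '=' compares the literal string including the % character; pattern matching needs LIKE

Fix: Use LIKE for wildcard pattern matching

Corrected query:
SELECT id, name FROM products WHERE name LIKE 'We%'

Result:
id | name  
---+-------
4  | Webcam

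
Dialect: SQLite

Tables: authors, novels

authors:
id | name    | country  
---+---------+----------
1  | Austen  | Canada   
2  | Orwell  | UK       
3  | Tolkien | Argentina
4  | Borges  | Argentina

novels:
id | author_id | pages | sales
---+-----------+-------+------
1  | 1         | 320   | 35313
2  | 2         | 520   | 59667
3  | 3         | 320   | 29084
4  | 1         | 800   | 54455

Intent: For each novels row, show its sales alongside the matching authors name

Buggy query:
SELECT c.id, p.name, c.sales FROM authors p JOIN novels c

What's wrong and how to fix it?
Bug: Missing join condition: each novels row is matched to all authors rows instead of just its own

Fix: Specify the join condition linking the foreign key to the parent id

Corrected query:
SELECT c.id, p.name, c.sales FROM authors p JOIN novels c ON c.author_id = p.id

Result:
id | name    | sales
---+---------+------
1  | Austen  | 35313
2  | Orwell  | 59667
3  | Tolkien | 29084
4  | Austen  | 54455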